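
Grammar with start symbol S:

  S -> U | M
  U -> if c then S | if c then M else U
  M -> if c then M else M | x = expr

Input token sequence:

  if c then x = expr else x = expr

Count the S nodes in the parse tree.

1

[S [M if c then [M x = expr] else [M x = expr]]]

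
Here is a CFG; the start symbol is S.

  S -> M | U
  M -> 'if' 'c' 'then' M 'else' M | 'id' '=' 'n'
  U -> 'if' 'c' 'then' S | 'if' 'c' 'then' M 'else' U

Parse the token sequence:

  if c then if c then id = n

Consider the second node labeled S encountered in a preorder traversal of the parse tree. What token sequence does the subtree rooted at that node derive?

if c then id = n

[S [U if c then [S [U if c then [S [M id = n]]]]]]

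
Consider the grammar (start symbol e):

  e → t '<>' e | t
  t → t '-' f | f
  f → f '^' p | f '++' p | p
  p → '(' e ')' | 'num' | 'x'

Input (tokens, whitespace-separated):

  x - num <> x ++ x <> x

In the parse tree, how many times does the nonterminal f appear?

5

[e [t [t [f [p x]]] - [f [p num]]] <> [e [t [f [f [p x]] ++ [p x]]] <> [e [t [f [p x]]]]]]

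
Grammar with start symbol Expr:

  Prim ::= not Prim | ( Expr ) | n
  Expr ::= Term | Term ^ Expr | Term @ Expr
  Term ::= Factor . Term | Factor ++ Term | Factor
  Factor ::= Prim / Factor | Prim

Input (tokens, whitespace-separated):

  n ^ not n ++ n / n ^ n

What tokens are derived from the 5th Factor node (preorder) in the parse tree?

[Expr [Term [Factor [Prim n]]] ^ [Expr [Term [Factor [Prim not [Prim n]]] ++ [Term [Factor [Prim n] / [Factor [Prim n]]]]] ^ [Expr [Term [Factor [Prim n]]]]]]

n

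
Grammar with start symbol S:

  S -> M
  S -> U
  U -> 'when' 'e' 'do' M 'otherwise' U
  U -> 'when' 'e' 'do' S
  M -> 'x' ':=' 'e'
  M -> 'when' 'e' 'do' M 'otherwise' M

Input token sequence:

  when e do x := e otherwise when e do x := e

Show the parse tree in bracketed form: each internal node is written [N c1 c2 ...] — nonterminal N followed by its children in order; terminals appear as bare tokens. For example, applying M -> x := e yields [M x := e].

S
U
when e do M otherwise U
when e do x := e otherwise U
when e do x := e otherwise when e do S
when e do x := e otherwise when e do M
when e do x := e otherwise when e do x := e

[S [U when e do [M x := e] otherwise [U when e do [S [M x := e]]]]]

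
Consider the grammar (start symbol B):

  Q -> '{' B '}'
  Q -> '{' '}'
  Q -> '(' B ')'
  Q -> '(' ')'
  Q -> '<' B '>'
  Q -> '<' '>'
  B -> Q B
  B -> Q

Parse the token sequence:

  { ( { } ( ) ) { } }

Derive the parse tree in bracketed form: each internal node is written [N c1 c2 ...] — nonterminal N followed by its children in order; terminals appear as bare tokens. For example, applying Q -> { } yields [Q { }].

[B [Q { [B [Q ( [B [Q { }] [B [Q ( )]]] )] [B [Q { }]]] }]]

B
Q
{ B }
{ Q B }
{ ( B ) B }
{ ( Q B ) B }
{ ( { } B ) B }
{ ( { } Q ) B }
{ ( { } ( ) ) B }
{ ( { } ( ) ) Q }
{ ( { } ( ) ) { } }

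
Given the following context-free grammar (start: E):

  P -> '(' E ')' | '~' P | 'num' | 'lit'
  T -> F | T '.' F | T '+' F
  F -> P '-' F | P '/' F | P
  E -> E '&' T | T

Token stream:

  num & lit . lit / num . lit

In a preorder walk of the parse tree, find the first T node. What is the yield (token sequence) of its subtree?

num

[E [E [T [F [P num]]]] & [T [T [T [F [P lit]]] . [F [P lit] / [F [P num]]]] . [F [P lit]]]]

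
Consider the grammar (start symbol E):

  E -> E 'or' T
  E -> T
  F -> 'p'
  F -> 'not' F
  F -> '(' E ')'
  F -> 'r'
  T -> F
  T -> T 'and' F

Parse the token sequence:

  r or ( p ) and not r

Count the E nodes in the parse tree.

[E [E [T [F r]]] or [T [T [F ( [E [T [F p]]] )]] and [F not [F r]]]]

3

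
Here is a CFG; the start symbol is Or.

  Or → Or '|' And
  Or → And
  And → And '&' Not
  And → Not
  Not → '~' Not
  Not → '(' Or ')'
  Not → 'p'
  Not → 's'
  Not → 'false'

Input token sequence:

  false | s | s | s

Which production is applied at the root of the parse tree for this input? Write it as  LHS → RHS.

[Or [Or [Or [Or [And [Not false]]] | [And [Not s]]] | [And [Not s]]] | [And [Not s]]]

Or → Or '|' And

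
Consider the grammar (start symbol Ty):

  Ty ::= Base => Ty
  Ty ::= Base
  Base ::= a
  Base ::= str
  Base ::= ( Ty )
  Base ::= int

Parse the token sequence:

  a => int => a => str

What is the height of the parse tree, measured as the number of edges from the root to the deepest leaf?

5

[Ty [Base a] => [Ty [Base int] => [Ty [Base a] => [Ty [Base str]]]]]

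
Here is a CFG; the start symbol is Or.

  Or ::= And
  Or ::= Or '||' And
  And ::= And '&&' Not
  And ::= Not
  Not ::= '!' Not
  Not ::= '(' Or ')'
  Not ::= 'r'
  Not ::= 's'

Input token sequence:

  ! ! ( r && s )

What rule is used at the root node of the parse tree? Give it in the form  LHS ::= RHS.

[Or [And [Not ! [Not ! [Not ( [Or [And [And [Not r]] && [Not s]]] )]]]]]

Or ::= And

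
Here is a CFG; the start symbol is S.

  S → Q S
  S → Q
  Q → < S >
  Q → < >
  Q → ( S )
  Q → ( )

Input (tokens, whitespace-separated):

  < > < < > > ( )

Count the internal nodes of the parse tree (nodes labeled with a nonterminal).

8

[S [Q < >] [S [Q < [S [Q < >]] >] [S [Q ( )]]]]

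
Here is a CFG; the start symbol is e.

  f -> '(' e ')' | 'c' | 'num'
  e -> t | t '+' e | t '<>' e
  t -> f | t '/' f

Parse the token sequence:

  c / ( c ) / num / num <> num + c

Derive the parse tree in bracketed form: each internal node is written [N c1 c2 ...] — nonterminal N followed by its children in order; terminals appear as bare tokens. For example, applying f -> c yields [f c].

e
t <> e
t / f <> e
t / f / f <> e
t / f / f / f <> e
f / f / f / f <> e
c / f / f / f <> e
c / ( e ) / f / f <> e
c / ( t ) / f / f <> e
c / ( f ) / f / f <> e
c / ( c ) / f / f <> e
c / ( c ) / num / f <> e
c / ( c ) / num / num <> e
c / ( c ) / num / num <> t + e
c / ( c ) / num / num <> f + e
c / ( c ) / num / num <> num + e
c / ( c ) / num / num <> num + t
c / ( c ) / num / num <> num + f
c / ( c ) / num / num <> num + c

[e [t [t [t [t [f c]] / [f ( [e [t [f c]]] )]] / [f num]] / [f num]] <> [e [t [f num]] + [e [t [f c]]]]]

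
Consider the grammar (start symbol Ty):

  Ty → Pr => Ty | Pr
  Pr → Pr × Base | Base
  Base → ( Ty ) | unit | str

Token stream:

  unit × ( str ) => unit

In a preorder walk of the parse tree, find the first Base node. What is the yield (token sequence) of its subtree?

[Ty [Pr [Pr [Base unit]] × [Base ( [Ty [Pr [Base str]]] )]] => [Ty [Pr [Base unit]]]]

unit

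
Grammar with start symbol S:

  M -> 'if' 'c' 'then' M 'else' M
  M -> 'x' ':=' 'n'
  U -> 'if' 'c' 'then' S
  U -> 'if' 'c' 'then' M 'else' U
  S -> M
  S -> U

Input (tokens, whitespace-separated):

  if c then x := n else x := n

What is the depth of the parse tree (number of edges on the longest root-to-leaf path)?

[S [M if c then [M x := n] else [M x := n]]]

3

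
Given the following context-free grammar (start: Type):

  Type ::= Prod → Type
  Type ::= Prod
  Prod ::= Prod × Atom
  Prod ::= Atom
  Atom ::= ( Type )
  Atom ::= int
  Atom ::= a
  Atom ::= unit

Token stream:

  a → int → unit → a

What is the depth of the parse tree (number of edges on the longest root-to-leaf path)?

6

[Type [Prod [Atom a]] → [Type [Prod [Atom int]] → [Type [Prod [Atom unit]] → [Type [Prod [Atom a]]]]]]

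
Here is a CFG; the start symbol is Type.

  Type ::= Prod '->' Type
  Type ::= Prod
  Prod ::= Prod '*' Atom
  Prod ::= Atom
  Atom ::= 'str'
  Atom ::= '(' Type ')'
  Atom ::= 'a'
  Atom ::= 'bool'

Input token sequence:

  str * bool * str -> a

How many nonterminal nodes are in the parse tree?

10

[Type [Prod [Prod [Prod [Atom str]] * [Atom bool]] * [Atom str]] -> [Type [Prod [Atom a]]]]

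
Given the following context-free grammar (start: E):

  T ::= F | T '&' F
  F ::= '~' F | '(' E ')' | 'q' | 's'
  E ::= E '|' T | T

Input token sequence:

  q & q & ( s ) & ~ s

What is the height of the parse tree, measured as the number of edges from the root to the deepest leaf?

7

[E [T [T [T [T [F q]] & [F q]] & [F ( [E [T [F s]]] )]] & [F ~ [F s]]]]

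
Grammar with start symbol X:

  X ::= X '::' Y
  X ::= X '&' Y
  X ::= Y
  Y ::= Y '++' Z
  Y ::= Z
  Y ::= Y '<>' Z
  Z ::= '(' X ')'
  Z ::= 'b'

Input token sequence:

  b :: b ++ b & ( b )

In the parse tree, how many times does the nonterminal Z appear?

[X [X [X [Y [Z b]]] :: [Y [Y [Z b]] ++ [Z b]]] & [Y [Z ( [X [Y [Z b]]] )]]]

5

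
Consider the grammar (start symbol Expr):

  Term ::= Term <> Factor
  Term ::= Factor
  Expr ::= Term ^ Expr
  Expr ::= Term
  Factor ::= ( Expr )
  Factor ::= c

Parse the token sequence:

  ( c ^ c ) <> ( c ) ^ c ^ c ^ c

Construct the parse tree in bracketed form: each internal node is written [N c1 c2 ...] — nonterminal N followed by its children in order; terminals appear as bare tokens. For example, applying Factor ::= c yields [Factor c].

[Expr [Term [Term [Factor ( [Expr [Term [Factor c]] ^ [Expr [Term [Factor c]]]] )]] <> [Factor ( [Expr [Term [Factor c]]] )]] ^ [Expr [Term [Factor c]] ^ [Expr [Term [Factor c]] ^ [Expr [Term [Factor c]]]]]]

Expr
Term ^ Expr
Term <> Factor ^ Expr
Factor <> Factor ^ Expr
( Expr ) <> Factor ^ Expr
( Term ^ Expr ) <> Factor ^ Expr
( Factor ^ Expr ) <> Factor ^ Expr
( c ^ Expr ) <> Factor ^ Expr
( c ^ Term ) <> Factor ^ Expr
( c ^ Factor ) <> Factor ^ Expr
( c ^ c ) <> Factor ^ Expr
( c ^ c ) <> ( Expr ) ^ Expr
( c ^ c ) <> ( Term ) ^ Expr
( c ^ c ) <> ( Factor ) ^ Expr
( c ^ c ) <> ( c ) ^ Expr
( c ^ c ) <> ( c ) ^ Term ^ Expr
( c ^ c ) <> ( c ) ^ Factor ^ Expr
( c ^ c ) <> ( c ) ^ c ^ Expr
( c ^ c ) <> ( c ) ^ c ^ Term ^ Expr
( c ^ c ) <> ( c ) ^ c ^ Factor ^ Expr
( c ^ c ) <> ( c ) ^ c ^ c ^ Expr
( c ^ c ) <> ( c ) ^ c ^ c ^ Term
( c ^ c ) <> ( c ) ^ c ^ c ^ Factor
( c ^ c ) <> ( c ) ^ c ^ c ^ c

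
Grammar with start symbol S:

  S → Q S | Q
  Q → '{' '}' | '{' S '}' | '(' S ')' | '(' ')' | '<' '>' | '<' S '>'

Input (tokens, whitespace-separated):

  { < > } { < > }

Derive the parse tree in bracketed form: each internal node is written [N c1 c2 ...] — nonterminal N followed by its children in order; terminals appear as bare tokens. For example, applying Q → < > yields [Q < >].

S
Q S
{ S } S
{ Q } S
{ < > } S
{ < > } Q
{ < > } { S }
{ < > } { Q }
{ < > } { < > }

[S [Q { [S [Q < >]] }] [S [Q { [S [Q < >]] }]]]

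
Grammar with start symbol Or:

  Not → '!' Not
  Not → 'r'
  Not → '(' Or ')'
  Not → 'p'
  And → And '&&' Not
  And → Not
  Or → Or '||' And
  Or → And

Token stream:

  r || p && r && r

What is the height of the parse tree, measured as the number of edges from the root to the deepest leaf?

[Or [Or [And [Not r]]] || [And [And [And [Not p]] && [Not r]] && [Not r]]]

5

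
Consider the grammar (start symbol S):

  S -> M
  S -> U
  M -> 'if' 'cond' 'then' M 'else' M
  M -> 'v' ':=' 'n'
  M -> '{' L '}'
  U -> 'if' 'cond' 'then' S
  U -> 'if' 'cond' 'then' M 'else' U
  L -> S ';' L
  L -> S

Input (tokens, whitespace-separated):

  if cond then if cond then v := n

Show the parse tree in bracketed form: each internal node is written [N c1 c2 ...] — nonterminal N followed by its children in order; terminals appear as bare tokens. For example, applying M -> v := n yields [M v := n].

S
U
if cond then S
if cond then U
if cond then if cond then S
if cond then if cond then M
if cond then if cond then v := n

[S [U if cond then [S [U if cond then [S [M v := n]]]]]]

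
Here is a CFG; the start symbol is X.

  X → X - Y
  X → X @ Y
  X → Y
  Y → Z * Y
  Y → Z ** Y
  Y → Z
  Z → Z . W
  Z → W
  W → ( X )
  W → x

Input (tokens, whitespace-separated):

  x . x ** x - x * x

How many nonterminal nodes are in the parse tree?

[X [X [Y [Z [Z [W x]] . [W x]] ** [Y [Z [W x]]]]] - [Y [Z [W x]] * [Y [Z [W x]]]]]

16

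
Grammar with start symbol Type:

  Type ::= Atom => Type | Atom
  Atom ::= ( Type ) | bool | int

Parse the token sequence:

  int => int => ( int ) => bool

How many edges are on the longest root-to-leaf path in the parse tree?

6

[Type [Atom int] => [Type [Atom int] => [Type [Atom ( [Type [Atom int]] )] => [Type [Atom bool]]]]]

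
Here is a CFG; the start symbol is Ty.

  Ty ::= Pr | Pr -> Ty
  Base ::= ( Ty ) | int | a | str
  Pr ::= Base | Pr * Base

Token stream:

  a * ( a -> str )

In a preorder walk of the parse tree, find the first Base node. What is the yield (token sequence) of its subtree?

[Ty [Pr [Pr [Base a]] * [Base ( [Ty [Pr [Base a]] -> [Ty [Pr [Base str]]]] )]]]

a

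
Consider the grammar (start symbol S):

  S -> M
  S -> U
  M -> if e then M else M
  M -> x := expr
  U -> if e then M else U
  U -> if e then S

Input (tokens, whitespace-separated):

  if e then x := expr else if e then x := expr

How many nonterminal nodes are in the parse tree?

[S [U if e then [M x := expr] else [U if e then [S [M x := expr]]]]]

6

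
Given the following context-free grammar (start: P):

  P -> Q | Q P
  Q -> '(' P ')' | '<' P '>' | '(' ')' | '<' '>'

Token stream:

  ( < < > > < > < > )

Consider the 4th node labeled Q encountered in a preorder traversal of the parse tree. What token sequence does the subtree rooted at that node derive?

< >

[P [Q ( [P [Q < [P [Q < >]] >] [P [Q < >] [P [Q < >]]]] )]]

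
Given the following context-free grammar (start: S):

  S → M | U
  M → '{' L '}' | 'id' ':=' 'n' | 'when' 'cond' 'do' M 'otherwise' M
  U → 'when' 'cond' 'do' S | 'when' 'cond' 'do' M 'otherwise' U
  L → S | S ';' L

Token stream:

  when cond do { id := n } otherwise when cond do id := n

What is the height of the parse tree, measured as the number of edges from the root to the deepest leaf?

[S [U when cond do [M { [L [S [M id := n]]] }] otherwise [U when cond do [S [M id := n]]]]]

6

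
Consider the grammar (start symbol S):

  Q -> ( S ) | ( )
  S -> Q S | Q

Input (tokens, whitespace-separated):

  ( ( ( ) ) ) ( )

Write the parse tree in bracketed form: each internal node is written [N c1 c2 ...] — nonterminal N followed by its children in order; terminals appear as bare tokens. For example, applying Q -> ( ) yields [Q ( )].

[S [Q ( [S [Q ( [S [Q ( )]] )]] )] [S [Q ( )]]]

S
Q S
( S ) S
( Q ) S
( ( S ) ) S
( ( Q ) ) S
( ( ( ) ) ) S
( ( ( ) ) ) Q
( ( ( ) ) ) ( )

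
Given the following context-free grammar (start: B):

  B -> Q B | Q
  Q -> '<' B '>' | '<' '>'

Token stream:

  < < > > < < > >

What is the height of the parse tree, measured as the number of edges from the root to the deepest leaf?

5

[B [Q < [B [Q < >]] >] [B [Q < [B [Q < >]] >]]]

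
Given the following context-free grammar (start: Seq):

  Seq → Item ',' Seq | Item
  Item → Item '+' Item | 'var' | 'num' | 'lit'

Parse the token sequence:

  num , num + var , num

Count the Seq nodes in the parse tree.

[Seq [Item num] , [Seq [Item [Item num] + [Item var]] , [Seq [Item num]]]]

3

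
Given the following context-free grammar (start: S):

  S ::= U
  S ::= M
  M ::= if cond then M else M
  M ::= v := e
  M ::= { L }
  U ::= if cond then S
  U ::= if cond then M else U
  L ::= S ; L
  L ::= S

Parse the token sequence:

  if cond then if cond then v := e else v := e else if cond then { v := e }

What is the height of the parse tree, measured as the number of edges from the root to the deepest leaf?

[S [U if cond then [M if cond then [M v := e] else [M v := e]] else [U if cond then [S [M { [L [S [M v := e]]] }]]]]]

8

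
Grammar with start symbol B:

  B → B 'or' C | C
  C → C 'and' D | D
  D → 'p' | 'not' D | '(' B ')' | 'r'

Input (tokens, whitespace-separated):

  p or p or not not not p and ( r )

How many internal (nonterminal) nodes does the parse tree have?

[B [B [B [C [D p]]] or [C [D p]]] or [C [C [D not [D not [D not [D p]]]]] and [D ( [B [C [D r]]] )]]]

17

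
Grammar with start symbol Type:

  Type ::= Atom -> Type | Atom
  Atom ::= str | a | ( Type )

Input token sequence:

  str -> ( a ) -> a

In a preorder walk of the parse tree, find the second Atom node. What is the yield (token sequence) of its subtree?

[Type [Atom str] -> [Type [Atom ( [Type [Atom a]] )] -> [Type [Atom a]]]]

( a )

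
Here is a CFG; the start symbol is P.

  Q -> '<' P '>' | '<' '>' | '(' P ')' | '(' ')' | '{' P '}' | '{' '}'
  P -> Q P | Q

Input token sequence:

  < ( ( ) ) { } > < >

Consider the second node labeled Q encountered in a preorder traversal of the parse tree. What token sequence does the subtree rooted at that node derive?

[P [Q < [P [Q ( [P [Q ( )]] )] [P [Q { }]]] >] [P [Q < >]]]

( ( ) )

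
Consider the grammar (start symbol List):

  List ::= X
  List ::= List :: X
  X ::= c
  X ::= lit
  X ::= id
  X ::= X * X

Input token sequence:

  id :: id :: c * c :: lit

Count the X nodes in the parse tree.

[List [List [List [List [X id]] :: [X id]] :: [X [X c] * [X c]]] :: [X lit]]

6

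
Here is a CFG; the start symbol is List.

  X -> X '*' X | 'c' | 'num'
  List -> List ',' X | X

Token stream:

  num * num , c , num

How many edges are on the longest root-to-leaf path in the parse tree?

[List [List [List [X [X num] * [X num]]] , [X c]] , [X num]]

5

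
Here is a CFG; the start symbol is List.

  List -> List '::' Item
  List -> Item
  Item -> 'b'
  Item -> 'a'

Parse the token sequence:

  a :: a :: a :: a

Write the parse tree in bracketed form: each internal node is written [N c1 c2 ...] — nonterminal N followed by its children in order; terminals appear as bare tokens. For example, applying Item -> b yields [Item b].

[List [List [List [List [Item a]] :: [Item a]] :: [Item a]] :: [Item a]]

List
List :: Item
List :: Item :: Item
List :: Item :: Item :: Item
Item :: Item :: Item :: Item
a :: Item :: Item :: Item
a :: a :: Item :: Item
a :: a :: a :: Item
a :: a :: a :: a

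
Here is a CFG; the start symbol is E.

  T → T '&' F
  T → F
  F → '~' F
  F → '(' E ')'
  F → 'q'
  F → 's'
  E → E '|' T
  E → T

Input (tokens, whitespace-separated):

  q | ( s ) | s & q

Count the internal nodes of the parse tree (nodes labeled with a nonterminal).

[E [E [E [T [F q]]] | [T [F ( [E [T [F s]]] )]]] | [T [T [F s]] & [F q]]]

14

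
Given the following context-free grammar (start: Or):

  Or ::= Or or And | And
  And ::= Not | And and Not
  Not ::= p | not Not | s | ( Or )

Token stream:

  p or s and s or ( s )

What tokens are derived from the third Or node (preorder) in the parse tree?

p

[Or [Or [Or [And [Not p]]] or [And [And [Not s]] and [Not s]]] or [And [Not ( [Or [And [Not s]]] )]]]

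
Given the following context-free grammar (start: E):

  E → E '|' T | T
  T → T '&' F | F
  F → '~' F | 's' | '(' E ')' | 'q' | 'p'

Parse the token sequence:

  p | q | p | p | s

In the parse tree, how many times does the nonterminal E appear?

5

[E [E [E [E [E [T [F p]]] | [T [F q]]] | [T [F p]]] | [T [F p]]] | [T [F s]]]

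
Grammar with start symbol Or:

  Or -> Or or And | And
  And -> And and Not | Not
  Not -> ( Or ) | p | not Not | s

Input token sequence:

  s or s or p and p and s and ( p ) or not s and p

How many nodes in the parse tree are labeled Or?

5

[Or [Or [Or [Or [And [Not s]]] or [And [Not s]]] or [And [And [And [And [Not p]] and [Not p]] and [Not s]] and [Not ( [Or [And [Not p]]] )]]] or [And [And [Not not [Not s]]] and [Not p]]]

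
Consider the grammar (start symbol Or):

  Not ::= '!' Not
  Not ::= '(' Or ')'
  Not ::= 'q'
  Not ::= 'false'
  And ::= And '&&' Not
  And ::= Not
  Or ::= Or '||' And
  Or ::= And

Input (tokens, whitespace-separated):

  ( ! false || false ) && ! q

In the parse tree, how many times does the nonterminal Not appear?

[Or [And [And [Not ( [Or [Or [And [Not ! [Not false]]]] || [And [Not false]]] )]] && [Not ! [Not q]]]]

6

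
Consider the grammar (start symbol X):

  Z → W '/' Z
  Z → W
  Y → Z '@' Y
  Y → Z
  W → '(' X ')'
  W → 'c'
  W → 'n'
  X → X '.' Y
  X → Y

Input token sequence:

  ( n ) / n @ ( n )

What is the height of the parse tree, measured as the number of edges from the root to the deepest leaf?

[X [Y [Z [W ( [X [Y [Z [W n]]]] )] / [Z [W n]]] @ [Y [Z [W ( [X [Y [Z [W n]]]] )]]]]]

9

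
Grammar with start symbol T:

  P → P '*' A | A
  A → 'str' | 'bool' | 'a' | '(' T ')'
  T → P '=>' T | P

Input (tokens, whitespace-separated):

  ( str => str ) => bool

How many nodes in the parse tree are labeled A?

[T [P [A ( [T [P [A str]] => [T [P [A str]]]] )]] => [T [P [A bool]]]]

4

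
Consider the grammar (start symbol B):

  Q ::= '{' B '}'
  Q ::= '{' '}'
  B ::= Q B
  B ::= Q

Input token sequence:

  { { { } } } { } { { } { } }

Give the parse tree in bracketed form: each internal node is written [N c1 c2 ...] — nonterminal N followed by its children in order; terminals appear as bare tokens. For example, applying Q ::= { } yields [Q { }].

B
Q B
{ B } B
{ Q } B
{ { B } } B
{ { Q } } B
{ { { } } } B
{ { { } } } Q B
{ { { } } } { } B
{ { { } } } { } Q
{ { { } } } { } { B }
{ { { } } } { } { Q B }
{ { { } } } { } { { } B }
{ { { } } } { } { { } Q }
{ { { } } } { } { { } { } }

[B [Q { [B [Q { [B [Q { }]] }]] }] [B [Q { }] [B [Q { [B [Q { }] [B [Q { }]]] }]]]]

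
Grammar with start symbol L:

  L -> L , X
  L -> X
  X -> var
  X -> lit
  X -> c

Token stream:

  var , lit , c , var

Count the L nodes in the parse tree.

[L [L [L [L [X var]] , [X lit]] , [X c]] , [X var]]

4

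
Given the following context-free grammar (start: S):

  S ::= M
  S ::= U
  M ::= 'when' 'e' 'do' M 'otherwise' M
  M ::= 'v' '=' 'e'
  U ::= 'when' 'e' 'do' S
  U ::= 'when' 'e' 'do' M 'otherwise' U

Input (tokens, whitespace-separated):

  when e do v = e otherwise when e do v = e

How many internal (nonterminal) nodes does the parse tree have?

[S [U when e do [M v = e] otherwise [U when e do [S [M v = e]]]]]

6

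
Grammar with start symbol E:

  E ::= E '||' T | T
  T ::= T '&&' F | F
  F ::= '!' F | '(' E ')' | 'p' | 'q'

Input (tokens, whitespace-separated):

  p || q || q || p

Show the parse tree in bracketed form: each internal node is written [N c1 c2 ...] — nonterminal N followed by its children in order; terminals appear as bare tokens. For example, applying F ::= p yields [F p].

[E [E [E [E [T [F p]]] || [T [F q]]] || [T [F q]]] || [T [F p]]]

E
E || T
E || T || T
E || T || T || T
T || T || T || T
F || T || T || T
p || T || T || T
p || F || T || T
p || q || T || T
p || q || F || T
p || q || q || T
p || q || q || F
p || q || q || p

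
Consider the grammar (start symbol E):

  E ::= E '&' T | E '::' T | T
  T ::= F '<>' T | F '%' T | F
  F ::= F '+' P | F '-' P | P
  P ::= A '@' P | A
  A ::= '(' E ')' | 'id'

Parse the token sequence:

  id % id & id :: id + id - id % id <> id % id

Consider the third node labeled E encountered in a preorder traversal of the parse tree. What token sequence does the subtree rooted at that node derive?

[E [E [E [T [F [P [A id]]] % [T [F [P [A id]]]]]] & [T [F [P [A id]]]]] :: [T [F [F [F [P [A id]]] + [P [A id]]] - [P [A id]]] % [T [F [P [A id]]] <> [T [F [P [A id]]] % [T [F [P [A id]]]]]]]]

id % id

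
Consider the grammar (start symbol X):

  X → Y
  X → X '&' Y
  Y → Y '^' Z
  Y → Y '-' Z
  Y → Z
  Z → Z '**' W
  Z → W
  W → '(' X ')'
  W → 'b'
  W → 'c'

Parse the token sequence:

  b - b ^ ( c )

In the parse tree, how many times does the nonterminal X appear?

2

[X [Y [Y [Y [Z [W b]]] - [Z [W b]]] ^ [Z [W ( [X [Y [Z [W c]]]] )]]]]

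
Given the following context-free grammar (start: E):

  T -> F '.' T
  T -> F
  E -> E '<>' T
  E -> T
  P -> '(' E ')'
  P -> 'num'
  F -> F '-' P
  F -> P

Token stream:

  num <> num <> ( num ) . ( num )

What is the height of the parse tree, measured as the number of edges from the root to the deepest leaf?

9

[E [E [E [T [F [P num]]]] <> [T [F [P num]]]] <> [T [F [P ( [E [T [F [P num]]]] )]] . [T [F [P ( [E [T [F [P num]]]] )]]]]]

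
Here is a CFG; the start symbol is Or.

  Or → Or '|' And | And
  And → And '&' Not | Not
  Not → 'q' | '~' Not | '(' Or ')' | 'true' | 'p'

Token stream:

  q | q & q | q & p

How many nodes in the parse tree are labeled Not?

[Or [Or [Or [And [Not q]]] | [And [And [Not q]] & [Not q]]] | [And [And [Not q]] & [Not p]]]

5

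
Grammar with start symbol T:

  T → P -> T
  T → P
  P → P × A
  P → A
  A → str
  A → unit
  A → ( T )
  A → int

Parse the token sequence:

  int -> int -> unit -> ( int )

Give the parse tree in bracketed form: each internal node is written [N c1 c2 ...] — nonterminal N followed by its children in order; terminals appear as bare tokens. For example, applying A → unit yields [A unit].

T
P -> T
A -> T
int -> T
int -> P -> T
int -> A -> T
int -> int -> T
int -> int -> P -> T
int -> int -> A -> T
int -> int -> unit -> T
int -> int -> unit -> P
int -> int -> unit -> A
int -> int -> unit -> ( T )
int -> int -> unit -> ( P )
int -> int -> unit -> ( A )
int -> int -> unit -> ( int )

[T [P [A int]] -> [T [P [A int]] -> [T [P [A unit]] -> [T [P [A ( [T [P [A int]]] )]]]]]]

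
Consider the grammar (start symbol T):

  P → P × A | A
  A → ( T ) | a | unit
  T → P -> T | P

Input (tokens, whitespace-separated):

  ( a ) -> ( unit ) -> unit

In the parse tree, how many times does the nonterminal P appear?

5

[T [P [A ( [T [P [A a]]] )]] -> [T [P [A ( [T [P [A unit]]] )]] -> [T [P [A unit]]]]]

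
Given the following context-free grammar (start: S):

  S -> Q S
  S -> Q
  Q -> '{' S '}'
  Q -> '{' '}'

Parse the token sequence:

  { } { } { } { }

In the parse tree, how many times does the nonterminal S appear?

4

[S [Q { }] [S [Q { }] [S [Q { }] [S [Q { }]]]]]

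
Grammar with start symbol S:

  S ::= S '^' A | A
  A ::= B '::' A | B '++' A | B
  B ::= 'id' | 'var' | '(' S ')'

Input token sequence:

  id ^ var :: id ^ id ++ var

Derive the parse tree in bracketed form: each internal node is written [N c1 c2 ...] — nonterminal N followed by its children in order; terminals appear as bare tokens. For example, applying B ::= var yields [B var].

S
S ^ A
S ^ A ^ A
A ^ A ^ A
B ^ A ^ A
id ^ A ^ A
id ^ B :: A ^ A
id ^ var :: A ^ A
id ^ var :: B ^ A
id ^ var :: id ^ A
id ^ var :: id ^ B ++ A
id ^ var :: id ^ id ++ A
id ^ var :: id ^ id ++ B
id ^ var :: id ^ id ++ var

[S [S [S [A [B id]]] ^ [A [B var] :: [A [B id]]]] ^ [A [B id] ++ [A [B var]]]]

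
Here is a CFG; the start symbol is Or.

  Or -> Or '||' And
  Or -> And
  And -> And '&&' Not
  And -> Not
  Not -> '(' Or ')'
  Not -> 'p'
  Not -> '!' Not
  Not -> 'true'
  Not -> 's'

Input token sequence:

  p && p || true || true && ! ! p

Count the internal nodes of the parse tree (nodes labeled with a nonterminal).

15

[Or [Or [Or [And [And [Not p]] && [Not p]]] || [And [Not true]]] || [And [And [Not true]] && [Not ! [Not ! [Not p]]]]]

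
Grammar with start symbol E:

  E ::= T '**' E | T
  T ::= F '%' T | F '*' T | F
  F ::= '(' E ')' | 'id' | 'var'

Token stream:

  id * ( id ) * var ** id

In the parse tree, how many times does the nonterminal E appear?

3

[E [T [F id] * [T [F ( [E [T [F id]]] )] * [T [F var]]]] ** [E [T [F id]]]]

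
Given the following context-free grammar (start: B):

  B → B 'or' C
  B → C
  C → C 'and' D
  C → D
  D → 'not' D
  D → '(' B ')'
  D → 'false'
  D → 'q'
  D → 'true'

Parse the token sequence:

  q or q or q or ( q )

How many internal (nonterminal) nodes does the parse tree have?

15

[B [B [B [B [C [D q]]] or [C [D q]]] or [C [D q]]] or [C [D ( [B [C [D q]]] )]]]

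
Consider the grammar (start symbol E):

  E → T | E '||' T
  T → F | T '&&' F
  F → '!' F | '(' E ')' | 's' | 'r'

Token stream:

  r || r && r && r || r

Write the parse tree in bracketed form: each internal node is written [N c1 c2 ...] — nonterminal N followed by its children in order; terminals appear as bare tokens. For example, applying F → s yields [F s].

[E [E [E [T [F r]]] || [T [T [T [F r]] && [F r]] && [F r]]] || [T [F r]]]

E
E || T
E || T || T
T || T || T
F || T || T
r || T || T
r || T && F || T
r || T && F && F || T
r || F && F && F || T
r || r && F && F || T
r || r && r && F || T
r || r && r && r || T
r || r && r && r || F
r || r && r && r || r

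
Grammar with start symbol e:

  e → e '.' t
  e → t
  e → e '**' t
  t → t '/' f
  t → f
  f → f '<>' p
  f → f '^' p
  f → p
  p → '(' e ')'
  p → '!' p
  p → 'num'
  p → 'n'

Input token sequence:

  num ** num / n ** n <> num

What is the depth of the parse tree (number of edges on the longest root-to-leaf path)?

6

[e [e [e [t [f [p num]]]] ** [t [t [f [p num]]] / [f [p n]]]] ** [t [f [f [p n]] <> [p num]]]]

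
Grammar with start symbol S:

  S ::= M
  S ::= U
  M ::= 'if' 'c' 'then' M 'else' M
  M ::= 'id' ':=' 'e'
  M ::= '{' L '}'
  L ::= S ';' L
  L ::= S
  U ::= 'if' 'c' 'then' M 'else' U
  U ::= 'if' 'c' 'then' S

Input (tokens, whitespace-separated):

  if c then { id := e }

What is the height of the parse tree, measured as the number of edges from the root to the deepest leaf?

[S [U if c then [S [M { [L [S [M id := e]]] }]]]]

7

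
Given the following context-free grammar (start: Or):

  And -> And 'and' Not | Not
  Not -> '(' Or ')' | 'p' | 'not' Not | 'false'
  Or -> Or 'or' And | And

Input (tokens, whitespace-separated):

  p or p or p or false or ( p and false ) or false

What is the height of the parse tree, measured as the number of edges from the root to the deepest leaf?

[Or [Or [Or [Or [Or [Or [And [Not p]]] or [And [Not p]]] or [And [Not p]]] or [And [Not false]]] or [And [Not ( [Or [And [And [Not p]] and [Not false]]] )]]] or [And [Not false]]]

8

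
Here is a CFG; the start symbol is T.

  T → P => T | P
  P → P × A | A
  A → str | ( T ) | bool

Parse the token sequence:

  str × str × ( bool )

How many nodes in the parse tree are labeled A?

[T [P [P [P [A str]] × [A str]] × [A ( [T [P [A bool]]] )]]]

4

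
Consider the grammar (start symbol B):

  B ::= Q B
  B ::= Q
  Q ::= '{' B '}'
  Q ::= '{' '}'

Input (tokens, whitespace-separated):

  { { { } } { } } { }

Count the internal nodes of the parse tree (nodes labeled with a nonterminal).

[B [Q { [B [Q { [B [Q { }]] }] [B [Q { }]]] }] [B [Q { }]]]

10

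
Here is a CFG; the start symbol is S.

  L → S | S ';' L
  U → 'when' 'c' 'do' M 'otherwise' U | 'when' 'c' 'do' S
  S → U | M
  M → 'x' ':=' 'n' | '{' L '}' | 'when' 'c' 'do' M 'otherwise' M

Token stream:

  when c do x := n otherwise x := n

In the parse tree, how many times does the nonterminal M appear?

3

[S [M when c do [M x := n] otherwise [M x := n]]]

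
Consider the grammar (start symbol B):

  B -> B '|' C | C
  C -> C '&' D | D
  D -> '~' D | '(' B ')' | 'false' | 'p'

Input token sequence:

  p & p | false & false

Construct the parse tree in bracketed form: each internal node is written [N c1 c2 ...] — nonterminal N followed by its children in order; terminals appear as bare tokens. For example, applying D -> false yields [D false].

B
B | C
C | C
C & D | C
D & D | C
p & D | C
p & p | C
p & p | C & D
p & p | D & D
p & p | false & D
p & p | false & false

[B [B [C [C [D p]] & [D p]]] | [C [C [D false]] & [D false]]]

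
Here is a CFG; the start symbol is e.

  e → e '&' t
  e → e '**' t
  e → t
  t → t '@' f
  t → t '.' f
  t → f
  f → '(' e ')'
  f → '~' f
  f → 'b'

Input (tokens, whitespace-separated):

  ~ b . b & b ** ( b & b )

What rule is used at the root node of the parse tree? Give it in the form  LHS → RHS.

e → e '**' t

[e [e [e [t [t [f ~ [f b]]] . [f b]]] & [t [f b]]] ** [t [f ( [e [e [t [f b]]] & [t [f b]]] )]]]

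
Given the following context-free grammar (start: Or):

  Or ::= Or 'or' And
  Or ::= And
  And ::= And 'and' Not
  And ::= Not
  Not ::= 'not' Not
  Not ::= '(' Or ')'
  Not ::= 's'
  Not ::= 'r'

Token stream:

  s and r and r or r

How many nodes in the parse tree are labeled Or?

2

[Or [Or [And [And [And [Not s]] and [Not r]] and [Not r]]] or [And [Not r]]]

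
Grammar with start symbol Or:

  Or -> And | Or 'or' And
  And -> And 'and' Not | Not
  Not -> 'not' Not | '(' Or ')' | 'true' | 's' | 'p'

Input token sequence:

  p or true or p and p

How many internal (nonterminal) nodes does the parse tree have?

[Or [Or [Or [And [Not p]]] or [And [Not true]]] or [And [And [Not p]] and [Not p]]]

11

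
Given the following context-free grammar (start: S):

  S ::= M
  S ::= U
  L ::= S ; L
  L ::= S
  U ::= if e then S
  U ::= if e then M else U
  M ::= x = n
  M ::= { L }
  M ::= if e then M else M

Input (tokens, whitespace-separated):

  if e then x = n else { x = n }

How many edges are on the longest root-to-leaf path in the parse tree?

[S [M if e then [M x = n] else [M { [L [S [M x = n]]] }]]]

6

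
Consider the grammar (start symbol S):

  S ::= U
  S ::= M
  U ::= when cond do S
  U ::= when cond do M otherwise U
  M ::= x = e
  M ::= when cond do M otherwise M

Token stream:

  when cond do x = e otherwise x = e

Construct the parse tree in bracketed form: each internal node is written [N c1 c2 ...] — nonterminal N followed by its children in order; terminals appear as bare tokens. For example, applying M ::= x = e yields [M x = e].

S
M
when cond do M otherwise M
when cond do x = e otherwise M
when cond do x = e otherwise x = e

[S [M when cond do [M x = e] otherwise [M x = e]]]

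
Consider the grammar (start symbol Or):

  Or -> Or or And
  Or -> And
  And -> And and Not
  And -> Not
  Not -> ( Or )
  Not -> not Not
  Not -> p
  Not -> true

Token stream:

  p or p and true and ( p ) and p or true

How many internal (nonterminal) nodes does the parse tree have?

18

[Or [Or [Or [And [Not p]]] or [And [And [And [And [Not p]] and [Not true]] and [Not ( [Or [And [Not p]]] )]] and [Not p]]] or [And [Not true]]]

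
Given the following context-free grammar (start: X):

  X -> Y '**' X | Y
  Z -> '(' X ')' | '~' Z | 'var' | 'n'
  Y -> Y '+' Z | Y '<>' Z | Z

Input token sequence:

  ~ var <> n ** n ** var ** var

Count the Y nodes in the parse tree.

[X [Y [Y [Z ~ [Z var]]] <> [Z n]] ** [X [Y [Z n]] ** [X [Y [Z var]] ** [X [Y [Z var]]]]]]

5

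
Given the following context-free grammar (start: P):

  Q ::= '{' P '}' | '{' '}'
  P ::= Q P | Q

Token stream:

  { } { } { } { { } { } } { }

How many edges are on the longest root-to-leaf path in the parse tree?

8

[P [Q { }] [P [Q { }] [P [Q { }] [P [Q { [P [Q { }] [P [Q { }]]] }] [P [Q { }]]]]]]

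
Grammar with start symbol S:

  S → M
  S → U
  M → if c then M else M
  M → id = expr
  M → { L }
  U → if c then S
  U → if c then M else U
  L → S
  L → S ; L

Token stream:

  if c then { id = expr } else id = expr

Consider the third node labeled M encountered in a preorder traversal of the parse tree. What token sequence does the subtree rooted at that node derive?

[S [M if c then [M { [L [S [M id = expr]]] }] else [M id = expr]]]

id = expr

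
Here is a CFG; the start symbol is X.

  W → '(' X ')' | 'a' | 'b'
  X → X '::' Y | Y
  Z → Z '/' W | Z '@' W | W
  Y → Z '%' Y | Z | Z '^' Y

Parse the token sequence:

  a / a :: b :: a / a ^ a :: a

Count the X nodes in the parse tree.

4

[X [X [X [X [Y [Z [Z [W a]] / [W a]]]] :: [Y [Z [W b]]]] :: [Y [Z [Z [W a]] / [W a]] ^ [Y [Z [W a]]]]] :: [Y [Z [W a]]]]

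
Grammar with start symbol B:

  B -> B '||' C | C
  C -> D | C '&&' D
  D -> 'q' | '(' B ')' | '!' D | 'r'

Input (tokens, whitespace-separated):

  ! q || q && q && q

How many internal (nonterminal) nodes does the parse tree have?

11

[B [B [C [D ! [D q]]]] || [C [C [C [D q]] && [D q]] && [D q]]]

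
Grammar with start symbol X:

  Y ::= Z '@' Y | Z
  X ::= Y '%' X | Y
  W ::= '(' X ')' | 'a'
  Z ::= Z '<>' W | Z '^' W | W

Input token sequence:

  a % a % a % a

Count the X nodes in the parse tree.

[X [Y [Z [W a]]] % [X [Y [Z [W a]]] % [X [Y [Z [W a]]] % [X [Y [Z [W a]]]]]]]

4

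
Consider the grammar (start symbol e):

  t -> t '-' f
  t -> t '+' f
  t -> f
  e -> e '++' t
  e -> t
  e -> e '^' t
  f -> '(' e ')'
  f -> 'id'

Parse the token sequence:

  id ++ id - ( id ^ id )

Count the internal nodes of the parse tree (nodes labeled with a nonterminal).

[e [e [t [f id]]] ++ [t [t [f id]] - [f ( [e [e [t [f id]]] ^ [t [f id]]] )]]]

14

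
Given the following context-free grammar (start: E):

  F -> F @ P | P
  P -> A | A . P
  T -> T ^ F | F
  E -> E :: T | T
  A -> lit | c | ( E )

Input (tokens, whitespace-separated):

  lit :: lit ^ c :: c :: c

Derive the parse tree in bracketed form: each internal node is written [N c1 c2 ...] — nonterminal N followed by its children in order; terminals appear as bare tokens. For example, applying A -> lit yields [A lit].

[E [E [E [E [T [F [P [A lit]]]]] :: [T [T [F [P [A lit]]]] ^ [F [P [A c]]]]] :: [T [F [P [A c]]]]] :: [T [F [P [A c]]]]]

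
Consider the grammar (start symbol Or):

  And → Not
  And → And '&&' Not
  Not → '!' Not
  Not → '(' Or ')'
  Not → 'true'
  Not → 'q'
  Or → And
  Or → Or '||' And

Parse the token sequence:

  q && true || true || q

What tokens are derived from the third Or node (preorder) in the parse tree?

q && true

[Or [Or [Or [And [And [Not q]] && [Not true]]] || [And [Not true]]] || [And [Not q]]]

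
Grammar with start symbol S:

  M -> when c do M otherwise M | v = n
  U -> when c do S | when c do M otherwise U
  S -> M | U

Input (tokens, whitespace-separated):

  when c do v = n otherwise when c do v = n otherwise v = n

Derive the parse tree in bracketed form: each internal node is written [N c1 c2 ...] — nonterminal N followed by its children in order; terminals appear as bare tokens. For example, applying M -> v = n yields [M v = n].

[S [M when c do [M v = n] otherwise [M when c do [M v = n] otherwise [M v = n]]]]

S
M
when c do M otherwise M
when c do v = n otherwise M
when c do v = n otherwise when c do M otherwise M
when c do v = n otherwise when c do v = n otherwise M
when c do v = n otherwise when c do v = n otherwise v = n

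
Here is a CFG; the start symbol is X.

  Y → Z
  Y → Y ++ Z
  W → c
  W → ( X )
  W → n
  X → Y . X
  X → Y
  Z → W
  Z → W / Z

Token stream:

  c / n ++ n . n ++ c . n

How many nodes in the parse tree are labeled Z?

6

[X [Y [Y [Z [W c] / [Z [W n]]]] ++ [Z [W n]]] . [X [Y [Y [Z [W n]]] ++ [Z [W c]]] . [X [Y [Z [W n]]]]]]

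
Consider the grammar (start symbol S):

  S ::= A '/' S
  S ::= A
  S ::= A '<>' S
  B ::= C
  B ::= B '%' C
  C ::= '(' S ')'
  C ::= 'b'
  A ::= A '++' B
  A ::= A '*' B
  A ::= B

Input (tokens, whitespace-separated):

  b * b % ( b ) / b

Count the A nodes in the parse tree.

4

[S [A [A [B [C b]]] * [B [B [C b]] % [C ( [S [A [B [C b]]]] )]]] / [S [A [B [C b]]]]]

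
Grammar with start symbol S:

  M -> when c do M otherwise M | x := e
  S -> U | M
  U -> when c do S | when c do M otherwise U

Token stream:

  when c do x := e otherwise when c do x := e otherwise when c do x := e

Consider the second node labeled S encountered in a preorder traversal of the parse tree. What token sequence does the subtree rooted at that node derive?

x := e

[S [U when c do [M x := e] otherwise [U when c do [M x := e] otherwise [U when c do [S [M x := e]]]]]]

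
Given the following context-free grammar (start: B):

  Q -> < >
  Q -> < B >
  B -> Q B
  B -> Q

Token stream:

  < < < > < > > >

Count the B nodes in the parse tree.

[B [Q < [B [Q < [B [Q < >] [B [Q < >]]] >]] >]]

4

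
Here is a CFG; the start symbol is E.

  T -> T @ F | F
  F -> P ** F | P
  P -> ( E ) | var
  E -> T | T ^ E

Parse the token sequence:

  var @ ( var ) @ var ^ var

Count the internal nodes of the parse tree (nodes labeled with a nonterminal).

18

[E [T [T [T [F [P var]]] @ [F [P ( [E [T [F [P var]]]] )]]] @ [F [P var]]] ^ [E [T [F [P var]]]]]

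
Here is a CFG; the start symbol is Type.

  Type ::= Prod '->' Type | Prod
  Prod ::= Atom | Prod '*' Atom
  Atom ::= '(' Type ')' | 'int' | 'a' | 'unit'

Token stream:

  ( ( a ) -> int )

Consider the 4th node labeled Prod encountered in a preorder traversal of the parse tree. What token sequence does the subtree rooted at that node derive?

int

[Type [Prod [Atom ( [Type [Prod [Atom ( [Type [Prod [Atom a]]] )]] -> [Type [Prod [Atom int]]]] )]]]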